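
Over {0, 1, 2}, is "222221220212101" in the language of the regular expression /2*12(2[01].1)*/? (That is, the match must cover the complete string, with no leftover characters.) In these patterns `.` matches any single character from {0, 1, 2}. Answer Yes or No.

Yes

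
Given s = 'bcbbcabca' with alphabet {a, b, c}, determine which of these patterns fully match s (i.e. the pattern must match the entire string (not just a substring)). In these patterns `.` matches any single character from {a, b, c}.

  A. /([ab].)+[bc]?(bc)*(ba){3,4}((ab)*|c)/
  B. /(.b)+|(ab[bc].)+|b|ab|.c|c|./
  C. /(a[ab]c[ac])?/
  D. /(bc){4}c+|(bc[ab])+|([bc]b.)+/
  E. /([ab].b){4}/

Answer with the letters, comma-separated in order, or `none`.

D

A → no match
B → no match
C → no match
D → match
E → no match — must end with 'b'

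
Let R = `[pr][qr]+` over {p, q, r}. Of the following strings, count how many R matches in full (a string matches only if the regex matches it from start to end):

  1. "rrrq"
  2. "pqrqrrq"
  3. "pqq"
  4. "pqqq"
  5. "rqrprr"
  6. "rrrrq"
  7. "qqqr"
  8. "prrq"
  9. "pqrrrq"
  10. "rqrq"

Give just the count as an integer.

8

1 → match
2 → match
3 → match
4 → match
5 → no match
6 → match
7 → no match
8 → match
9 → match
10 → match
Total matched: 8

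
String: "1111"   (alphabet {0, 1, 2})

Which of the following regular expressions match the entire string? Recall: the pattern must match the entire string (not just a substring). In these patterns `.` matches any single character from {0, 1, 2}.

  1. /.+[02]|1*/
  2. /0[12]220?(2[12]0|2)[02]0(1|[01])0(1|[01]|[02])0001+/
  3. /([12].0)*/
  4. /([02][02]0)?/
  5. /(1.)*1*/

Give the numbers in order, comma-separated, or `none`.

1, 5

1 → match
2 → no match — must start with "0"
3 → no match
4 → no match
5 → match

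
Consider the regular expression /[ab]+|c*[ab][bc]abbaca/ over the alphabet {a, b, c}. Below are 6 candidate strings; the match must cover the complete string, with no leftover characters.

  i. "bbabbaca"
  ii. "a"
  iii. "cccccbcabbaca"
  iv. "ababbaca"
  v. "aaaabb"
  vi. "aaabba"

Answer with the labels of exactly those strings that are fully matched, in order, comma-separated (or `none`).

i, ii, iii, iv, v, vi

i → match
ii → match
iii → match
iv → match
v → match
vi → match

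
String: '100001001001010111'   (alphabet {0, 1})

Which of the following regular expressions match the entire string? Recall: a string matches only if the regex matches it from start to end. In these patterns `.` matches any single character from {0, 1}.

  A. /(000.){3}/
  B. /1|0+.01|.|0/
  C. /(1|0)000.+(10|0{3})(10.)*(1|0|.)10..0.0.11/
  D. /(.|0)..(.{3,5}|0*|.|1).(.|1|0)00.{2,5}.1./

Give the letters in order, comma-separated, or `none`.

A → no match — must start with '000'
B → no match
C → match
D → match

C, D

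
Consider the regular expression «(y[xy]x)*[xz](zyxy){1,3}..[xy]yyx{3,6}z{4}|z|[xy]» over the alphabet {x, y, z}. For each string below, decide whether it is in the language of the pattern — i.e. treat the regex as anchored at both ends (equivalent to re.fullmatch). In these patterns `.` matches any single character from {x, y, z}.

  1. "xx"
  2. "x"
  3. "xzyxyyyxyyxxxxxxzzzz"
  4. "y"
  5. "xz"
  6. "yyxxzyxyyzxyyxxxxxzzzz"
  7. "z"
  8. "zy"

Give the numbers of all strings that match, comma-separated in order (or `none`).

2, 3, 4, 6, 7

1. "xx" → no match
2. "x" → match
3 → match
4. "y" → match
5. "xz" → no match
6 → match
7. "z" → match
8. "zy" → no match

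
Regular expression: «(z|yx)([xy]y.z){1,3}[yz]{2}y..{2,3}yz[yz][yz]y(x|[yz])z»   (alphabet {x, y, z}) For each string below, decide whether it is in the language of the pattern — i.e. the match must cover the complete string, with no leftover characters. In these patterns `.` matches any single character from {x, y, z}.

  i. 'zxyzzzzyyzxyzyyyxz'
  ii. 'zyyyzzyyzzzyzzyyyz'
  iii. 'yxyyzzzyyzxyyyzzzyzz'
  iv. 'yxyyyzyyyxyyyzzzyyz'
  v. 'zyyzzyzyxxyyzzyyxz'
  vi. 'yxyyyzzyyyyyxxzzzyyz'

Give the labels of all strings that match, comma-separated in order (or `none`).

i → match
ii → match
iii → match
iv → match
v → match
vi → no match

i, ii, iii, iv, v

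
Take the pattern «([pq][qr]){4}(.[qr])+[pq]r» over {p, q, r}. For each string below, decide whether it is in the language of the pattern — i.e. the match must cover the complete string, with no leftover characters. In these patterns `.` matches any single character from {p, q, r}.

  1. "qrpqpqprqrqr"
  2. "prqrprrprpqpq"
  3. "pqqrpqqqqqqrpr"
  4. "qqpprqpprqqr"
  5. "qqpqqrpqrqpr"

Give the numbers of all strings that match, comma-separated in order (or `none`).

1, 3, 5

1 → match
2 → no match — must end with "r"
3 → match
4 → no match
5 → match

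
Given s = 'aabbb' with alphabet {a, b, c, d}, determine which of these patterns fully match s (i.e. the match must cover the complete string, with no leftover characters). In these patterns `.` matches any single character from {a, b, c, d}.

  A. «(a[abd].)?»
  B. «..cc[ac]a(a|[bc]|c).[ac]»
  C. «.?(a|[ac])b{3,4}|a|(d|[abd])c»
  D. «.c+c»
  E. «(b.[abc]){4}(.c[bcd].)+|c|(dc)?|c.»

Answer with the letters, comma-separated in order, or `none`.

C

A → no match
B → no match
C → match
D → no match — must end with 'cc'
E → no match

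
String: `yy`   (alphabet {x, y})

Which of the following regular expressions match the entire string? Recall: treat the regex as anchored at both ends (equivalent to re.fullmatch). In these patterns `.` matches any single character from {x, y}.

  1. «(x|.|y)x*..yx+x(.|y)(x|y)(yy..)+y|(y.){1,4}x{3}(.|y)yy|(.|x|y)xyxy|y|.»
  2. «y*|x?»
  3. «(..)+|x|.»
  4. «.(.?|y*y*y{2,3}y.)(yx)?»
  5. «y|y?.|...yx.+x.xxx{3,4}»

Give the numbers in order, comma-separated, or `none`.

2, 3, 4, 5

1 → no match
2 → match
3 → match
4 → match
5 → match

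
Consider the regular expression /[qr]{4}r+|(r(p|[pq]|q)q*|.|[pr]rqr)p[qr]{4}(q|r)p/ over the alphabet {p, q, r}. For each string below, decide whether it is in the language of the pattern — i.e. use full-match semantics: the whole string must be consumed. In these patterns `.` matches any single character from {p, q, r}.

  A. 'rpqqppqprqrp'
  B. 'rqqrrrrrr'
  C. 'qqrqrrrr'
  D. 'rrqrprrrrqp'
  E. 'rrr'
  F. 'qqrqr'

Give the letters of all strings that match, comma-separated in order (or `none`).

A → no match
B → match
C → match
D → match
E → no match
F → match

B, C, D, F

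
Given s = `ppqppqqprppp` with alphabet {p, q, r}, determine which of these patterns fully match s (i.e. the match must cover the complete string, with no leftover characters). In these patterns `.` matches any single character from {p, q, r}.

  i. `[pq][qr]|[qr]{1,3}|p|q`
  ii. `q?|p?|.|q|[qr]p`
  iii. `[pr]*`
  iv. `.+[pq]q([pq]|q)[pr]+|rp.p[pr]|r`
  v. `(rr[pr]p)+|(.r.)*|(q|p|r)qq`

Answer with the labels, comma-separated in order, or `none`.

iv

i → no match
ii → no match
iii → no match
iv → match
v → no match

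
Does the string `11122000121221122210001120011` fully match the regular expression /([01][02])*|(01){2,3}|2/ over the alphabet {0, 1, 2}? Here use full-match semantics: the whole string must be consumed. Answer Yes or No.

No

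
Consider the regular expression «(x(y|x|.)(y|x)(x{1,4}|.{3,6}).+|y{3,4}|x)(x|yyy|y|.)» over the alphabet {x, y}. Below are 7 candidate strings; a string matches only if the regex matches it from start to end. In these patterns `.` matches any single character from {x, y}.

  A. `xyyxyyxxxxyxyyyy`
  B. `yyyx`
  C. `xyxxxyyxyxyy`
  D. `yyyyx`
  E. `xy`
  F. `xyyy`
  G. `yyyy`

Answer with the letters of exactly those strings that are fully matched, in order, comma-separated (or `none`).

A → match
B → match
C → match
D → match
E → match
F → match
G → match

A, B, C, D, E, F, G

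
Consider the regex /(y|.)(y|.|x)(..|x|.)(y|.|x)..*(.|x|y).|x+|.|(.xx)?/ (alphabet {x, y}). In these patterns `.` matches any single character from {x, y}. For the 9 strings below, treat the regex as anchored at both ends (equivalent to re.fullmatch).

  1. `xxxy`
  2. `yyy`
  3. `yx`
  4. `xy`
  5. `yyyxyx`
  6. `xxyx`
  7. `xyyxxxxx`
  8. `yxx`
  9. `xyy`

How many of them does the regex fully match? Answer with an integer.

2

1 → no match
2 → no match
3 → no match
4 → no match
5 → no match
6 → no match
7 → match
8 → match
9 → no match
Total matched: 2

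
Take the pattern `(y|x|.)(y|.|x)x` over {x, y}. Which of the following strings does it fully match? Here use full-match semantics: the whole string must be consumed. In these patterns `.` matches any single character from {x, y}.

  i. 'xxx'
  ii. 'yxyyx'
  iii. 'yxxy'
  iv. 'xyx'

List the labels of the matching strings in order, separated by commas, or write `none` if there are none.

i, iv

i → match
ii → no match
iii → no match — must end with 'x'
iv → match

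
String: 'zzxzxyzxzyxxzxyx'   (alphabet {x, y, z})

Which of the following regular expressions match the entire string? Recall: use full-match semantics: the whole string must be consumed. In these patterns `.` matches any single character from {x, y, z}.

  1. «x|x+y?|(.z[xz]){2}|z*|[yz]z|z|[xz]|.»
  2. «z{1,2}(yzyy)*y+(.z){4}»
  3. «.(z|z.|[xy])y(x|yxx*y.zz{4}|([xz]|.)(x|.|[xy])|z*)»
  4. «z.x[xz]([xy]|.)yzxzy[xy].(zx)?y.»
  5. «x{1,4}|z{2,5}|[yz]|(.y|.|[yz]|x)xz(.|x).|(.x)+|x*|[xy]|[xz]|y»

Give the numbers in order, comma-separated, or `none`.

1 → no match
2 → no match — must end with 'z'
3 → no match
4 → match
5 → no match

4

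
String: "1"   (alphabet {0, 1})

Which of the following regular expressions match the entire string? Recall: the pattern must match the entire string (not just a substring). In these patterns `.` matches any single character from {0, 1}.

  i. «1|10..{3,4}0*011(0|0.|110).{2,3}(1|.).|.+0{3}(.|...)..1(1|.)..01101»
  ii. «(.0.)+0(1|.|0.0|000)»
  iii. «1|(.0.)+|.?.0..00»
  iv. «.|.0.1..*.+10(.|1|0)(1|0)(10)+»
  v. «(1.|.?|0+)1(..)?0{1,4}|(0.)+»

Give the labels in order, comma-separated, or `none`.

i, iii, iv

i → match
ii → no match
iii → match
iv → match
v → no match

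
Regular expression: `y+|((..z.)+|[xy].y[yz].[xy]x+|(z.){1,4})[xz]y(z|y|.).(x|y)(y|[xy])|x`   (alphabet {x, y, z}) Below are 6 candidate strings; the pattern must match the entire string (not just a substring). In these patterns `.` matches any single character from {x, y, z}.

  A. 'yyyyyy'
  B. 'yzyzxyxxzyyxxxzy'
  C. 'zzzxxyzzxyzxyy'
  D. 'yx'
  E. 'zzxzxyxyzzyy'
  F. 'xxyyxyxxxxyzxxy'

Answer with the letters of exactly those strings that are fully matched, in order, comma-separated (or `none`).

A, C, F

A → match
B → no match
C → match
D → no match
E → no match
F → match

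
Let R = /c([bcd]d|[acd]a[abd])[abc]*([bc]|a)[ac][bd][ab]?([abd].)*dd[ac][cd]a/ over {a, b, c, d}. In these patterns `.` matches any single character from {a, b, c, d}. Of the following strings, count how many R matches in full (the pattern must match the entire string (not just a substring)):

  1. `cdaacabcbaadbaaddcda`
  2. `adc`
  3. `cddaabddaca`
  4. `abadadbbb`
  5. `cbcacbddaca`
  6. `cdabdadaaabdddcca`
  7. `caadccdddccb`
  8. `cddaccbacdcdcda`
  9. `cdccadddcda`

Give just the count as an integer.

1 → match
2 → no match — must start with `c`
3 → match
4 → no match — must start with `c`
5 → no match
6 → no match
7 → no match — must end with `a`
8 → no match
9 → no match
Total matched: 2

2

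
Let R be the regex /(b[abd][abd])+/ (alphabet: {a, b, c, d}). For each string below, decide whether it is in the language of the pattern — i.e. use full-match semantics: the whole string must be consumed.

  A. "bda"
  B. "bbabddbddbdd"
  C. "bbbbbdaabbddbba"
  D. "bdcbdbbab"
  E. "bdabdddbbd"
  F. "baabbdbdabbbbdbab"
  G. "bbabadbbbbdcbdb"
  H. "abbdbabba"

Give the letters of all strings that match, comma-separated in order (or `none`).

A, B

A → match
B → match
C → no match
D → no match
E → no match
F → no match
G → no match
H → no match — must start with "b"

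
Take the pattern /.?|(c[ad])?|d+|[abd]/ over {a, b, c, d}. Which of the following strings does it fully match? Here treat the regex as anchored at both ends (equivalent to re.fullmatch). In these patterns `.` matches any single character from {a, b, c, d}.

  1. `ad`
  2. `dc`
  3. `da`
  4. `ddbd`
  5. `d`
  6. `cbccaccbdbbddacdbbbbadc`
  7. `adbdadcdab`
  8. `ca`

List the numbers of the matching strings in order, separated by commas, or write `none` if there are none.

1. `ad` → no match
2. `dc` → no match
3. `da` → no match
4. `ddbd` → no match
5. `d` → match
6 → no match
7. `adbdadcdab` → no match
8. `ca` → match

5, 8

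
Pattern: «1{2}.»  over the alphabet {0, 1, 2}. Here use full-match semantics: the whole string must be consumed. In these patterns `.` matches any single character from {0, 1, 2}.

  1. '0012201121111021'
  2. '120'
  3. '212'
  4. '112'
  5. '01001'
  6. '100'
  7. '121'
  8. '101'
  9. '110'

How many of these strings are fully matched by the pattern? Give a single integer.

1 → no match — must start with '1'
2 → no match
3 → no match — must start with '1'
4 → match
5 → no match — must start with '1'
6 → no match
7 → no match
8 → no match
9 → match
Total matched: 2

2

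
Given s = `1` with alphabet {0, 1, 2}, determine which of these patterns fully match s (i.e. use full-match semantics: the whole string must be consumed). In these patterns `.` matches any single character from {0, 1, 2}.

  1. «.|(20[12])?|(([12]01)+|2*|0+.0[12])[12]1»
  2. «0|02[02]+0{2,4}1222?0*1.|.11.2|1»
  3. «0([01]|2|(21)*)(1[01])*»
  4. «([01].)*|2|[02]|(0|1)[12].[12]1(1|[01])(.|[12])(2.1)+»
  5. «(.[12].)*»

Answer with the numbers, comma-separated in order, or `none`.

1 → match
2 → match
3 → no match — must start with `0`
4 → no match
5 → no match

1, 2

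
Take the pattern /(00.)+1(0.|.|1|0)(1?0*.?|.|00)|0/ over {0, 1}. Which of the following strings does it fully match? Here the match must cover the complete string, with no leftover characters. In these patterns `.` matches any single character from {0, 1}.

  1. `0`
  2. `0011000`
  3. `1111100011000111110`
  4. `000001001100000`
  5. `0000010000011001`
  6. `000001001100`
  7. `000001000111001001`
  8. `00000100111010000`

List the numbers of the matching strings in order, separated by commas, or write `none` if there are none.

1. `0` → match
2. `0011000` → match
3 → no match
4 → match
5 → match
6. `000001001100` → match
7 → no match
8 → no match

1, 2, 4, 5, 6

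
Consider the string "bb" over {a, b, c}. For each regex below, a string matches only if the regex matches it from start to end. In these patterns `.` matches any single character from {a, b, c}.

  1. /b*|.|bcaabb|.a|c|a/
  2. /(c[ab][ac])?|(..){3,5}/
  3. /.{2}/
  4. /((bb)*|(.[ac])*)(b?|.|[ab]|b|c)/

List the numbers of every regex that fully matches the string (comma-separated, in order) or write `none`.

1 → match
2 → no match
3 → match
4 → match

1, 3, 4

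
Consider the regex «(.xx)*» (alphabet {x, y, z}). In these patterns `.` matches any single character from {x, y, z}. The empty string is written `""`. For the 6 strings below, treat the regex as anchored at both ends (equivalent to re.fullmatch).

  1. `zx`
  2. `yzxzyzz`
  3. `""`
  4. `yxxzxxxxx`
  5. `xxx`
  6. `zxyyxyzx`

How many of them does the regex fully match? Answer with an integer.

1 → no match
2 → no match
3 → match
4 → match
5 → match
6 → no match
Total matched: 3

3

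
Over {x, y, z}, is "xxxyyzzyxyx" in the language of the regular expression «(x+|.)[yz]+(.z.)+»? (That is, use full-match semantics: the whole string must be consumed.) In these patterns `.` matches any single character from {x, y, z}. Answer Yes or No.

No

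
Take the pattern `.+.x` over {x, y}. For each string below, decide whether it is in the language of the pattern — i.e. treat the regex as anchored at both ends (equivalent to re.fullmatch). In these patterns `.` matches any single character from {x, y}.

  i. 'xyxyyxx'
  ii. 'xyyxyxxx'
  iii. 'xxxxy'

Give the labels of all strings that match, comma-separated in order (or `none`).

i, ii

i. 'xyxyyxx' → match
ii. 'xyyxyxxx' → match
iii. 'xxxxy' → no match — must end with 'x'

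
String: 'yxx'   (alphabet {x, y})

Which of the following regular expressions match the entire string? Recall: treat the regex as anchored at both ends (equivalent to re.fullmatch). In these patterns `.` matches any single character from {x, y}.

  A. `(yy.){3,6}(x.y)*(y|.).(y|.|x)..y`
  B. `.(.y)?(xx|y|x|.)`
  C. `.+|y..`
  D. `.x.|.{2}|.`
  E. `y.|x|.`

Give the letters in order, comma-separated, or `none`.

B, C, D

A → no match — must start with 'yy'
B → match
C → match
D → match
E → no match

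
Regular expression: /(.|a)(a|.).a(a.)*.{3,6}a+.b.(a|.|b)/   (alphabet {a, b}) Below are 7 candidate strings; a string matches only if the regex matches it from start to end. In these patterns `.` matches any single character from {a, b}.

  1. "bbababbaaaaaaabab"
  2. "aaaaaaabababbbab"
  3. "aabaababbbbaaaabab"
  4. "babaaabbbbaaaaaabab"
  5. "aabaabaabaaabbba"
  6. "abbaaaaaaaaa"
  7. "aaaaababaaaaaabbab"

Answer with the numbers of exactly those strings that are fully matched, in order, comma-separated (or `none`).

3, 4, 5, 7

1 → no match
2 → no match
3 → match
4 → match
5 → match
6 → no match
7 → match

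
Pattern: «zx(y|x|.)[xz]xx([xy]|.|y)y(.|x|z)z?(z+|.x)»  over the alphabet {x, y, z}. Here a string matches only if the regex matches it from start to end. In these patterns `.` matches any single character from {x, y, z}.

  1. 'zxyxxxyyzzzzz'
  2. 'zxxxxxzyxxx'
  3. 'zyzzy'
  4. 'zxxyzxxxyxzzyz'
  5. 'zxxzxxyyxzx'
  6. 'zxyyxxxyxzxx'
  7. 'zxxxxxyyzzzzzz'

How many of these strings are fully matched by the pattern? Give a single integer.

4

1 → match
2 → match
3 → no match — must start with 'zx'
4 → no match
5 → match
6 → no match
7 → match
Total matched: 4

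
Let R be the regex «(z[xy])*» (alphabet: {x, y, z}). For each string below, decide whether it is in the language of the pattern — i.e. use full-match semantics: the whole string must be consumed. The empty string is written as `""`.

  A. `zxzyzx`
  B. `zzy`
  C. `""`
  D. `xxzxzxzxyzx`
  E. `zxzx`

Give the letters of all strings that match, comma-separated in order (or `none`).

A, C, E

A → match
B → no match
C → match
D → no match
E → match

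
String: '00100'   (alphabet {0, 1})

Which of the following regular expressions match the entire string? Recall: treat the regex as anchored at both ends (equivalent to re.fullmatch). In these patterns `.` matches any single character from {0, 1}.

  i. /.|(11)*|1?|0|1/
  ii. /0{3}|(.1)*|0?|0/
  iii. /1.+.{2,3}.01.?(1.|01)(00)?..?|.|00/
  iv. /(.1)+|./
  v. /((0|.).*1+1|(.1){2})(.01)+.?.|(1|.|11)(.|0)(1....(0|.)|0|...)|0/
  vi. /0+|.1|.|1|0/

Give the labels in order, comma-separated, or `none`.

i → no match
ii → no match
iii → no match
iv → no match
v → match
vi → no match

v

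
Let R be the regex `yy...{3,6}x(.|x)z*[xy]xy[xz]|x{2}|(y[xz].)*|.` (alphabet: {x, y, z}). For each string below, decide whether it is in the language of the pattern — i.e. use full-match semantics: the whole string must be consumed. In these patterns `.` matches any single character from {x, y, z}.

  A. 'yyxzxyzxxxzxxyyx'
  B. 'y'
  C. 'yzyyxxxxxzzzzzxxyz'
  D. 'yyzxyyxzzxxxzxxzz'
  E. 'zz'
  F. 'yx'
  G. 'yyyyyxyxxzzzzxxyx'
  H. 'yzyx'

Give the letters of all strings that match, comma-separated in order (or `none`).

A → no match
B. 'y' → match
C → no match
D → no match
E. 'zz' → no match
F. 'yx' → no match
G → match
H. 'yzyx' → no match

B, G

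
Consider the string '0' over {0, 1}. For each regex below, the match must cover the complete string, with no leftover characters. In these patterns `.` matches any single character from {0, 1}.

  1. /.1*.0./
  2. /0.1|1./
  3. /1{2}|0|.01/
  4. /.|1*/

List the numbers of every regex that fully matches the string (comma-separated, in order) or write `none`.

1 → no match
2 → no match
3 → match
4 → match

3, 4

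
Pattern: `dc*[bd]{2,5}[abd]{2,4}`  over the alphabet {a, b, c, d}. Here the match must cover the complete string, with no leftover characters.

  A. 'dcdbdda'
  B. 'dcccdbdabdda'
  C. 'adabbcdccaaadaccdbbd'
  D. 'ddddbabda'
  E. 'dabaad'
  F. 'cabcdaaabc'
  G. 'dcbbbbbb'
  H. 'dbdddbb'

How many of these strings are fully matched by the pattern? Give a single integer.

A → match
B → no match
C → no match — must start with 'd'
D → match
E → no match
F → no match — must start with 'd'
G → match
H → match
Total matched: 4

4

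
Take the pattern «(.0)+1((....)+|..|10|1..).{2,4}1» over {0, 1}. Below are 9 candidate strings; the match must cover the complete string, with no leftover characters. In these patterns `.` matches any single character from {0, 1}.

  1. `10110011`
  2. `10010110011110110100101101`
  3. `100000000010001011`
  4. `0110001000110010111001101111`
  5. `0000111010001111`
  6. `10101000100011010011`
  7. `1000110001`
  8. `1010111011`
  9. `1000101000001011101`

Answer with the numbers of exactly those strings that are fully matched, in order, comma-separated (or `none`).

1, 3, 5, 6, 7, 8, 9

1. `10110011` → match
2 → no match
3 → match
4 → no match
5 → match
6 → match
7. `1000110001` → match
8. `1010111011` → match
9 → match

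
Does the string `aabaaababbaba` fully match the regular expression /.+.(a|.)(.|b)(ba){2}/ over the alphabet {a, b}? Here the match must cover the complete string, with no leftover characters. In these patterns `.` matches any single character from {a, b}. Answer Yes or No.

Yes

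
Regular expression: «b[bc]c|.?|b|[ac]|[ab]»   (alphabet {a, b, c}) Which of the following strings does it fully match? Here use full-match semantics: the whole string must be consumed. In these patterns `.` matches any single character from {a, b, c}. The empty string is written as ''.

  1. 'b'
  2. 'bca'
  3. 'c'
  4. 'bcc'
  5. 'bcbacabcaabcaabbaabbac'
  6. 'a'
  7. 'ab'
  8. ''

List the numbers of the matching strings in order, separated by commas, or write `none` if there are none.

1, 3, 4, 6, 8

1. 'b' → match
2. 'bca' → no match
3. 'c' → match
4. 'bcc' → match
5 → no match
6. 'a' → match
7. 'ab' → no match
8. '' → match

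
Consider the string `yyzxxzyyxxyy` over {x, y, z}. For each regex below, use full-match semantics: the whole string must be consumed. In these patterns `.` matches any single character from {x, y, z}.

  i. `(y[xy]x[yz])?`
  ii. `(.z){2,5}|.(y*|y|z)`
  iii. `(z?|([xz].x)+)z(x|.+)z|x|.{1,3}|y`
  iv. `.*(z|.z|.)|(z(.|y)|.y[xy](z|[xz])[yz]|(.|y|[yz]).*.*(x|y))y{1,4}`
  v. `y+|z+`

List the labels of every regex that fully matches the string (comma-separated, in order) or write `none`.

i → no match
ii → no match
iii → no match
iv → match
v → no match

iv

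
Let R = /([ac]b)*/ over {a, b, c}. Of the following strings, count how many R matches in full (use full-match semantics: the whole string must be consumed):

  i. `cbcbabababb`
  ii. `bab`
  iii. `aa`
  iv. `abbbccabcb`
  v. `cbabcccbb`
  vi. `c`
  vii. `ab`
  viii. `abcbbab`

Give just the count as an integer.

i → no match
ii → no match
iii → no match
iv → no match
v → no match
vi → no match
vii → match
viii → no match
Total matched: 1

1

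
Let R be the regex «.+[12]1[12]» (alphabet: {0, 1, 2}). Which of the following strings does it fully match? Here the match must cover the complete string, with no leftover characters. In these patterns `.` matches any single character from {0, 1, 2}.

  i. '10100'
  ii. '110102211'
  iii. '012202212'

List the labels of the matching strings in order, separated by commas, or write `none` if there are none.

ii, iii

i → no match
ii → match
iii → match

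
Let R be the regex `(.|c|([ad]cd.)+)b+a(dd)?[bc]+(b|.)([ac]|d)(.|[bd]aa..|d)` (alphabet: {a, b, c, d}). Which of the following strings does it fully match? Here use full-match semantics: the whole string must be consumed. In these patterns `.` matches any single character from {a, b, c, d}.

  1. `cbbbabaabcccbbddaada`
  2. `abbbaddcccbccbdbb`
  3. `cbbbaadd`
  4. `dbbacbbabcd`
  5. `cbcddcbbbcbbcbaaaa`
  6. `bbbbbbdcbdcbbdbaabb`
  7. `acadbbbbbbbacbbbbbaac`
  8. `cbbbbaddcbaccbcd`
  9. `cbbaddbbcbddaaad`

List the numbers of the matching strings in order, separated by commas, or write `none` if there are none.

9

1 → no match
2 → no match
3. `cbbbaadd` → no match
4. `dbbacbbabcd` → no match
5 → no match
6 → no match
7 → no match
8 → no match
9 → match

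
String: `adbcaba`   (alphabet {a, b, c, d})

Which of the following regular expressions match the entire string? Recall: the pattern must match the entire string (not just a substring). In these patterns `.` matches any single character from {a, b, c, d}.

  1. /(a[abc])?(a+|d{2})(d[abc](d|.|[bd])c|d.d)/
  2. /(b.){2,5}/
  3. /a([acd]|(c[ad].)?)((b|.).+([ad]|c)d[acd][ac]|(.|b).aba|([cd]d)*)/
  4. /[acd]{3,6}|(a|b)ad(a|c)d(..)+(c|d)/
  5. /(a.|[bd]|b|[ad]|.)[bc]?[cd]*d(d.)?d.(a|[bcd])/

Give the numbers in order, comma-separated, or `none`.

1 → no match
2 → no match — must start with `b`
3 → match
4 → no match
5 → no match

3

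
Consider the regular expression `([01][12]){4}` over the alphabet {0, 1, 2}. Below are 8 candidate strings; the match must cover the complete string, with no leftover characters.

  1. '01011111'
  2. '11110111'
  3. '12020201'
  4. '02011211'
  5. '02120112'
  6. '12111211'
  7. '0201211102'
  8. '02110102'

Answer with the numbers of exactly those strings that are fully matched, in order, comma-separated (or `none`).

1, 2, 3, 4, 5, 6, 8

1 → match
2 → match
3 → match
4 → match
5 → match
6 → match
7 → no match
8 → match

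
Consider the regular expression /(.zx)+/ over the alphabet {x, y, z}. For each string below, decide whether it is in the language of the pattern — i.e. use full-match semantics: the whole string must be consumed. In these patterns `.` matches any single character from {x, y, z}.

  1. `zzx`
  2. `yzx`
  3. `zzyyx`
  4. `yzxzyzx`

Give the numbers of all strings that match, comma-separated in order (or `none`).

1. `zzx` → match
2. `yzx` → match
3. `zzyyx` → no match — must end with `zx`
4. `yzxzyzx` → no match

1, 2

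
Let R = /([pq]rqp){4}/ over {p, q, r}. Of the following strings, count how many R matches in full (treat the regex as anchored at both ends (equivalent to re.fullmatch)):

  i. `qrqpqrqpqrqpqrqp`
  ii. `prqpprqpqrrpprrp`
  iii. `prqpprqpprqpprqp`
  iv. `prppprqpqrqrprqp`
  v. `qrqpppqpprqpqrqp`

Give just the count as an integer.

i → match
ii → no match — must end with `rqp`
iii → match
iv → no match
v → no match
Total matched: 2

2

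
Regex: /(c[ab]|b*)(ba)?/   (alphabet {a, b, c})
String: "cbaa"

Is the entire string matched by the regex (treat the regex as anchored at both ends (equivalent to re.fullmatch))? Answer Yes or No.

No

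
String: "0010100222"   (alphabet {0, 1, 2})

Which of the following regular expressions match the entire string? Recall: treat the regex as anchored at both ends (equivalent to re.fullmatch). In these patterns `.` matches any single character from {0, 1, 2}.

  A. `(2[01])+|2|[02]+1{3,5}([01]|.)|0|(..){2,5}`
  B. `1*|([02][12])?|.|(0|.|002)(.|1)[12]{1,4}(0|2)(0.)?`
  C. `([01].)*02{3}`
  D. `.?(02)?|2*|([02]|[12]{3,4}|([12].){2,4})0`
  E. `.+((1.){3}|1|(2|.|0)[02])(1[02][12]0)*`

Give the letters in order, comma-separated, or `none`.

A, C, E

A → match
B → no match
C → match
D → no match
E → match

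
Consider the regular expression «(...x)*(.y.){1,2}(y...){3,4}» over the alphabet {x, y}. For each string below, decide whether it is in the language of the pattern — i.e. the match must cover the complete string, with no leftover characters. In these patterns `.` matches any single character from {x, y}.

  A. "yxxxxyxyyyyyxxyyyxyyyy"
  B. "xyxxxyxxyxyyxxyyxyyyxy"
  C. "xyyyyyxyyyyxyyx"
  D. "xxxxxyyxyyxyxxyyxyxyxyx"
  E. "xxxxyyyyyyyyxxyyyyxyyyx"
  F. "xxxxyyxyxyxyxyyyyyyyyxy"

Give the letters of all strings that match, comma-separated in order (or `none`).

A, B, D, E, F

A → match
B → match
C → no match
D → match
E → match
F → match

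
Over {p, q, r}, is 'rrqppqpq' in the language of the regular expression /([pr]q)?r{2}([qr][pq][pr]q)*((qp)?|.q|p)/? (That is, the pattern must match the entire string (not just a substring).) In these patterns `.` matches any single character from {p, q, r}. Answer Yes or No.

Yes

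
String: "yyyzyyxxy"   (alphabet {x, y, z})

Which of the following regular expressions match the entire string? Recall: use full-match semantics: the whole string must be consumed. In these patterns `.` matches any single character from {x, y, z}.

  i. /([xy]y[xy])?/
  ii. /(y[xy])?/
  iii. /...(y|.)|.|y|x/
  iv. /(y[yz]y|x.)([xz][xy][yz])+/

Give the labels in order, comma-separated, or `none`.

iv

i → no match
ii → no match
iii → no match
iv → match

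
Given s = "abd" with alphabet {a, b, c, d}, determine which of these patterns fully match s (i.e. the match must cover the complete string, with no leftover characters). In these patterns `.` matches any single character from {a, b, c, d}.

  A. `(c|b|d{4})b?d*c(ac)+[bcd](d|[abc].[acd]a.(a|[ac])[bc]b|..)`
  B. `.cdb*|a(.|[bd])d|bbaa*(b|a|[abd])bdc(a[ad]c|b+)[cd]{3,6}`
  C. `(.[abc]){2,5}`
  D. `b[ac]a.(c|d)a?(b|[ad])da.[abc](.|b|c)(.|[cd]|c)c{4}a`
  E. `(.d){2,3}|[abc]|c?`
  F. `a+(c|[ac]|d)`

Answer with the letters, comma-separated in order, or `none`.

A → no match
B → match
C → no match
D → no match — must start with "b"
E → no match
F → no match

B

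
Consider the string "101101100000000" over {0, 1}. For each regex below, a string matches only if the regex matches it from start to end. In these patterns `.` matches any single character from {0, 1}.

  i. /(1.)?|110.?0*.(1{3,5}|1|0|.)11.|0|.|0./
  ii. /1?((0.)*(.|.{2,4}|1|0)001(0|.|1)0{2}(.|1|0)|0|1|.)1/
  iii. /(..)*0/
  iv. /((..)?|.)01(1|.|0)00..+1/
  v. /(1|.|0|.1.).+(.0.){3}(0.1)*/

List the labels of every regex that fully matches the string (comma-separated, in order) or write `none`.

i → no match
ii → no match — must end with "1"
iii → match
iv → no match — must end with "1"
v → match

iii, v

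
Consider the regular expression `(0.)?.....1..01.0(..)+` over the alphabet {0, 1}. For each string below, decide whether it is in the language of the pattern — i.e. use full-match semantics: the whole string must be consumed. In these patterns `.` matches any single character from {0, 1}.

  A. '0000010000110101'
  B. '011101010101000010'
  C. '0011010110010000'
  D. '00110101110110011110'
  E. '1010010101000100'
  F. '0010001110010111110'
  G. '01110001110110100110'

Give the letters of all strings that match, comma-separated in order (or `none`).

B, C, D, E, G

A → no match
B → match
C → match
D → match
E → match
F → no match
G → match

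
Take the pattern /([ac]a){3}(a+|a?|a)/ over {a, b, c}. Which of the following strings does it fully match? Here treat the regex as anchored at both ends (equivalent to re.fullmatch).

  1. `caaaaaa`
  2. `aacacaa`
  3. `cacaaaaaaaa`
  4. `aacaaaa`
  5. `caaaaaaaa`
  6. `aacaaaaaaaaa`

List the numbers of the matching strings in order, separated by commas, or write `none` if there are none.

1 → match
2 → match
3 → match
4 → match
5 → match
6 → match

1, 2, 3, 4, 5, 6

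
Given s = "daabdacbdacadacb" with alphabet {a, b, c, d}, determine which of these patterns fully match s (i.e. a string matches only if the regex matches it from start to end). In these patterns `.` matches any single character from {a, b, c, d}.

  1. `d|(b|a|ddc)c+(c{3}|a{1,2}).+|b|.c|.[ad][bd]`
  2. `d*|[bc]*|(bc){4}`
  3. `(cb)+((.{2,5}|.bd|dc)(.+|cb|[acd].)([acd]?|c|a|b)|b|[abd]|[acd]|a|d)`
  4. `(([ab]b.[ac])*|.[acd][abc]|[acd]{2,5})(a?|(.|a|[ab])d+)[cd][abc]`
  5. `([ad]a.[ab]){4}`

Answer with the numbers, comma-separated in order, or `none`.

5

1 → no match
2 → no match
3 → no match — must start with "cb"
4 → no match
5 → match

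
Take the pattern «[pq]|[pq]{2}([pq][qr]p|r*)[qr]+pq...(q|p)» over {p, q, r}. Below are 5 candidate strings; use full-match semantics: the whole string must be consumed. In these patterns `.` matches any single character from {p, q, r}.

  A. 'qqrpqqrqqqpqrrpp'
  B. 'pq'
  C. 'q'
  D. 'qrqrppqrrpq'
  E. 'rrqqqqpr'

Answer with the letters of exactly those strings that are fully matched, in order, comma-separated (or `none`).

C

A → no match
B → no match
C → match
D → no match
E → no match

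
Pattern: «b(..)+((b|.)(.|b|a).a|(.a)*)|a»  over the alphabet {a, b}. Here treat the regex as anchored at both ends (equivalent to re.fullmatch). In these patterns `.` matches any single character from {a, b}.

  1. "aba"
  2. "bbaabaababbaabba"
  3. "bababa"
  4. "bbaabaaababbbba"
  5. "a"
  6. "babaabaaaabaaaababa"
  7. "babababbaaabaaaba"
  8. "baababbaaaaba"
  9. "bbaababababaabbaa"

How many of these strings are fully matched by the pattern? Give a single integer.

6

1 → no match
2 → no match
3 → no match
4 → match
5 → match
6 → match
7 → match
8 → match
9 → match
Total matched: 6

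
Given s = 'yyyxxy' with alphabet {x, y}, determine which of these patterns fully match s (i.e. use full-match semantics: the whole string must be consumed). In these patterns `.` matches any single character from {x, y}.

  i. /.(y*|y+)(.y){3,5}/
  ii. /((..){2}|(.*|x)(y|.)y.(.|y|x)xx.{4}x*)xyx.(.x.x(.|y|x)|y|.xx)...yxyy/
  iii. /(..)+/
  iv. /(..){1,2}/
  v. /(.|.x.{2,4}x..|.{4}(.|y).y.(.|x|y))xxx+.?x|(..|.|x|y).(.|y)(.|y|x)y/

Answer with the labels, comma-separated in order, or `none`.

i → no match
ii → no match — must end with 'yxyy'
iii → match
iv → no match
v → match

iii, v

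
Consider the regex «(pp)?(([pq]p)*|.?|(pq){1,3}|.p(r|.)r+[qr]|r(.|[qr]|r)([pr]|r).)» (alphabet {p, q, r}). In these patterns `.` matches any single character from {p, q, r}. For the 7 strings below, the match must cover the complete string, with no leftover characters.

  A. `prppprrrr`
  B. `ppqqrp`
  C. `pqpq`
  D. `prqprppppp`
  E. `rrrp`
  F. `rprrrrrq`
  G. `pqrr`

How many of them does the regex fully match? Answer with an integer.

3

A. `prppprrrr` → no match
B. `ppqqrp` → no match
C. `pqpq` → match
D. `prqprppppp` → no match
E. `rrrp` → match
F. `rprrrrrq` → match
G. `pqrr` → no match
Total matched: 3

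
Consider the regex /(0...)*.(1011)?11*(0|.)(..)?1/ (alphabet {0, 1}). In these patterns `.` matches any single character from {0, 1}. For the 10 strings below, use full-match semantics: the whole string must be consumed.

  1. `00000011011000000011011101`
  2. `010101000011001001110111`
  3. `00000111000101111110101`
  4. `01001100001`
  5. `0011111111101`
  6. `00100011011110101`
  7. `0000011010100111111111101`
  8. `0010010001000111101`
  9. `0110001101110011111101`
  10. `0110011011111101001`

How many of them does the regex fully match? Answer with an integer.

1 → match
2 → match
3 → match
4 → no match
5 → match
6 → match
7 → no match
8 → match
9 → match
10 → no match
Total matched: 7

7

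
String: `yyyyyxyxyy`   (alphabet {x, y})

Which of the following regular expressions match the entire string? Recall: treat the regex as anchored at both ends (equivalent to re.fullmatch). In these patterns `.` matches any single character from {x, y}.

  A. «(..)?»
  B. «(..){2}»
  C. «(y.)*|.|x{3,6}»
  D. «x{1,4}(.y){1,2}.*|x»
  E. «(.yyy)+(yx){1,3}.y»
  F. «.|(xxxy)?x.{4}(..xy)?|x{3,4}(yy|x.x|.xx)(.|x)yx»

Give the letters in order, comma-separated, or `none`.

A → no match
B → no match
C → match
D → no match — must start with `x`
E → match
F → no match

C, E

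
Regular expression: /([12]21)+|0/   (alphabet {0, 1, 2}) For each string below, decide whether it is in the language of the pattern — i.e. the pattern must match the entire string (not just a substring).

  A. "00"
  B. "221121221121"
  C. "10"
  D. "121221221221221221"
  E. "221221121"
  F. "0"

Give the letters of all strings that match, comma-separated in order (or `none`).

B, D, E, F

A → no match
B → match
C → no match
D → match
E → match
F → match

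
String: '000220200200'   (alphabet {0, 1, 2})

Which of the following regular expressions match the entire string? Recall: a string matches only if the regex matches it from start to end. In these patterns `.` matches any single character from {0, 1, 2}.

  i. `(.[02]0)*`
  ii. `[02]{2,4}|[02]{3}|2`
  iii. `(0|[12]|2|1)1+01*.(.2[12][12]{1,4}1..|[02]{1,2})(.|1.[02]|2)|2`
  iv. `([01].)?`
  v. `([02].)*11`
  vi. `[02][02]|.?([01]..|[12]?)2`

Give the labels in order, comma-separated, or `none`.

i

i → match
ii → no match
iii → no match
iv → no match
v → no match — must end with '11'
vi → no match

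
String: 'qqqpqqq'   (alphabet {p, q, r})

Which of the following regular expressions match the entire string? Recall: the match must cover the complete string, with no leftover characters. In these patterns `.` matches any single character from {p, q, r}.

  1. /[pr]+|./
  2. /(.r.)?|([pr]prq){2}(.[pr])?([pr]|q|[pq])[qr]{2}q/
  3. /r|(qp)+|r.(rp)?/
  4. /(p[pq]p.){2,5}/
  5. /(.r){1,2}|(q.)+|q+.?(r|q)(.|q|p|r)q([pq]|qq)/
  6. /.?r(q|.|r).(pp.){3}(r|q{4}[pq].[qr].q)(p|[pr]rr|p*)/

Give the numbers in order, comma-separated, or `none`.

5

1 → no match
2 → no match
3 → no match
4 → no match — must start with 'p'
5 → match
6 → no match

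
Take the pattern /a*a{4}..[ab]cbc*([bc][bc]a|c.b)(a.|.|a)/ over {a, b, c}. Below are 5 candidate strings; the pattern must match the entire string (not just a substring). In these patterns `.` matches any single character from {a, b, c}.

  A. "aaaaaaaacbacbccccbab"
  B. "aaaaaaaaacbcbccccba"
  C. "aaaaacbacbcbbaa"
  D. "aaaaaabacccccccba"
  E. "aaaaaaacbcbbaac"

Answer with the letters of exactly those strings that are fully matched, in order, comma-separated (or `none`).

A → match
B → match
C → match
D → no match
E → match

A, B, C, E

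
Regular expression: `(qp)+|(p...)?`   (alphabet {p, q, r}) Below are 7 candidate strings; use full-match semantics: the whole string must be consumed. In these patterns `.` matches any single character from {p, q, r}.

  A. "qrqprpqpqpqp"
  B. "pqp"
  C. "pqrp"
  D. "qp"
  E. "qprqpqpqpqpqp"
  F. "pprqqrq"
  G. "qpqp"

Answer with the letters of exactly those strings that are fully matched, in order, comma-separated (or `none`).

A → no match
B → no match
C → match
D → match
E → no match
F → no match
G → match

C, D, G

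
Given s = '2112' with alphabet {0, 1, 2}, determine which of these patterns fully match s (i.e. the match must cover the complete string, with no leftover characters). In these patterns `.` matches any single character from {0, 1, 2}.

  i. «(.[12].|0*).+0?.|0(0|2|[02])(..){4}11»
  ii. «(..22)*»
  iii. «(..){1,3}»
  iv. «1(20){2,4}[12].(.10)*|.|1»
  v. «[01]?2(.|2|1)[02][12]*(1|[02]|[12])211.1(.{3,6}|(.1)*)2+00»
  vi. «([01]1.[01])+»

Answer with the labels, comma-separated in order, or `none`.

i → match
ii → no match
iii → match
iv → no match
v → no match — must end with '200'
vi → no match

i, iii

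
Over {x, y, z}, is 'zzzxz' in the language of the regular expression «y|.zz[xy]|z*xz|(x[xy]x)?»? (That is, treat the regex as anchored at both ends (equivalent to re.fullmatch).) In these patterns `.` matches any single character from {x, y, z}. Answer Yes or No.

Yes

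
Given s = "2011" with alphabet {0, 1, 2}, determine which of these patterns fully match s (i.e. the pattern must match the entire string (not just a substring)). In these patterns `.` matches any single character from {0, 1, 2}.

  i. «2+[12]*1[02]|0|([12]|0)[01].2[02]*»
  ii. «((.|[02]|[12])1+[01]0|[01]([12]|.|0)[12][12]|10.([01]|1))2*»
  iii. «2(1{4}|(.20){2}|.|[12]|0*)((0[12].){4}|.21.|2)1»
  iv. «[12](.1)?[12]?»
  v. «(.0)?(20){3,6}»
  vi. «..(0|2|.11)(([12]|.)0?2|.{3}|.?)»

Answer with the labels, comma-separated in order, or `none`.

i → no match
ii → no match
iii → no match
iv → match
v → no match — must end with "20"
vi → no match

iv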